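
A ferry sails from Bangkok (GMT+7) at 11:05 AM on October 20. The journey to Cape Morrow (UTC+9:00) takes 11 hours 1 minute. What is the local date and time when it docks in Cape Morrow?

12:06 AM on October 21

Convert departure to UTC: 11:05 AM − 7:00 = 4:05 AM UTC on Oct 20.
Add 11 hours and 1 minute travel time → 3:06 PM UTC.
Cape Morrow is UTC+9:00, so local arrival = 3:06 PM + 9:00 = 12:06 AM on Oct 21.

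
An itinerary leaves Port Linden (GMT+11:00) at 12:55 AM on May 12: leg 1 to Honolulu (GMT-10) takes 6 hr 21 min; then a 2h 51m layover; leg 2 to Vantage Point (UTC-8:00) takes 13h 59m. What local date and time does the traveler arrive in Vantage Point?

Convert departure to UTC: 12:55 AM − 11:00 = 1:55 PM UTC on May 11.
Add 6 hours and 21 minutes leg 1 → 8:16 PM UTC.
Add 2 hours 51 minutes layover in Honolulu → 11:07 PM UTC.
Add 13 hours 59 minutes leg 2 → 1:06 PM UTC (May 12).
Vantage Point is UTC−8:00, so local arrival = 1:06 PM − 8:00 = 5:06 AM on May 12.

5:06 AM on May 12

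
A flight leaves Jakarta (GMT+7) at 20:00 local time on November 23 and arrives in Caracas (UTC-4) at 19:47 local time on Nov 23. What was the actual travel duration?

Departure in UTC: 20:00 − 7:00 = 13:00 on Nov 23.
Arrival in UTC: 19:47 + 4:00 = 23:47 on Nov 23.
Elapsed = 23:47 − 13:00 = 10 hours 47 minutes.

10 hours 47 minutes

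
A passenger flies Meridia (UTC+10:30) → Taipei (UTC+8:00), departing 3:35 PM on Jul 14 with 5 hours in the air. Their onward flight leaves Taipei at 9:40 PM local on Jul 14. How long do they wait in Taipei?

Convert departure to UTC: 3:35 PM − 10:30 = 5:05 AM UTC on Jul 14.
Add 5 hours flight time → 10:05 AM UTC.
Taipei is UTC+8:00, so local arrival = 10:05 AM + 8:00 = 6:05 PM on Jul 14.
Layover = 9:40 PM − 6:05 PM = 3 hours 35 minutes.

3 hours 35 minutes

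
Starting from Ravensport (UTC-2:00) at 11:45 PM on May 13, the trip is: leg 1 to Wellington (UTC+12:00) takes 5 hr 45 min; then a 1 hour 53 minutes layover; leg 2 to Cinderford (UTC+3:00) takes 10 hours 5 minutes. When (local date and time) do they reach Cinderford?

10:28 PM on May 14

Convert departure to UTC: 11:45 PM + 2:00 = 1:45 AM UTC on May 14.
Add 5 hours and 45 minutes leg 1 → 7:30 AM UTC.
Add 1 hour and 53 minutes layover in Wellington → 9:23 AM UTC.
Add 10 hours and 5 minutes leg 2 → 7:28 PM UTC.
Cinderford is UTC+3:00, so local arrival = 7:28 PM + 3:00 = 10:28 PM on May 14.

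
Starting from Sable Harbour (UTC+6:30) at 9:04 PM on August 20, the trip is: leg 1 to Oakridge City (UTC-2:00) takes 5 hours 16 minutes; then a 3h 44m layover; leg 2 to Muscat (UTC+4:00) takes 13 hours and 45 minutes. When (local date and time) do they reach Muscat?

Convert departure to UTC: 9:04 PM − 6:30 = 2:34 PM UTC on Aug 20.
Add 5 hours 16 minutes leg 1 → 7:50 PM UTC.
Add 3 hours 44 minutes layover in Oakridge City → 11:34 PM UTC.
Add 13 hours and 45 minutes leg 2 → 1:19 PM UTC (Aug 21).
Muscat is UTC+4:00, so local arrival = 1:19 PM + 4:00 = 5:19 PM on Aug 21.

5:19 PM on August 21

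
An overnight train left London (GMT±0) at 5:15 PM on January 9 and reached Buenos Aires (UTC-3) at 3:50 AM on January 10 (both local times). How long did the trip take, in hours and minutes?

13 hours 35 minutes

Departure is already UTC: 5:15 PM on Jan 9.
Arrival in UTC: 3:50 AM + 3:00 = 6:50 AM on Jan 10.
Elapsed = 6:50 AM − 5:15 PM (+1 day) = 13 hours 35 minutes.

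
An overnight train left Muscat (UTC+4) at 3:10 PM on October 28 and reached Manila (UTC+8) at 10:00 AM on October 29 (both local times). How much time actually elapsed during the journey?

Departure in UTC: 3:10 PM − 4:00 = 11:10 AM on Oct 28.
Arrival in UTC: 10:00 AM − 8:00 = 2:00 AM on Oct 29.
Elapsed = 2:00 AM − 11:10 AM (+1 day) = 14 hours 50 minutes.

14 hours 50 minutes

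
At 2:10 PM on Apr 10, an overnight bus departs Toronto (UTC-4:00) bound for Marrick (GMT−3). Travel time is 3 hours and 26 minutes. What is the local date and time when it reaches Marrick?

Marrick is 1:00 ahead of Toronto.
After 3 hours and 26 minutes it is 5:36 PM in Toronto.
Shift by the zone difference: 5:36 PM + 1:00 = 6:36 PM on Apr 10 in Marrick.

6:36 PM on April 10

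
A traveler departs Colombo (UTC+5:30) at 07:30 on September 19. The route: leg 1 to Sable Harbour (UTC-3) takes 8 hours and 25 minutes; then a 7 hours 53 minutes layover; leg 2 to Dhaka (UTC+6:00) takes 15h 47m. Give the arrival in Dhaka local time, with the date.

Convert departure to UTC: 07:30 − 5:30 = 02:00 UTC on Sep 19.
Add 8 hours 25 minutes leg 1 → 10:25 UTC.
Add 7 hours and 53 minutes layover in Sable Harbour → 18:18 UTC.
Add 15 hours and 47 minutes leg 2 → 10:05 UTC (Sep 20).
Dhaka is UTC+6:00, so local arrival = 10:05 + 6:00 = 16:05 on Sep 20.

16:05 on Sep 20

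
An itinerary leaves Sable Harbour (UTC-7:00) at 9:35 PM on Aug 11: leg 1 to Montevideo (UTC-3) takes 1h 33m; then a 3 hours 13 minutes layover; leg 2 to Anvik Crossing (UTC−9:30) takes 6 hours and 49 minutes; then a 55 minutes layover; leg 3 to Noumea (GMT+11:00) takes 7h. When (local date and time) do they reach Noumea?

Convert departure to UTC: 9:35 PM + 7:00 = 4:35 AM UTC on Aug 12.
Add 1 hour 33 minutes leg 1 → 6:08 AM UTC.
Add 3 hours 13 minutes layover in Montevideo → 9:21 AM UTC.
Add 6 hours 49 minutes leg 2 → 4:10 PM UTC.
Add 55 minutes layover in Anvik Crossing → 5:05 PM UTC.
Add 7 hours leg 3 → 12:05 AM UTC (Aug 13).
Noumea is UTC+11:00, so local arrival = 12:05 AM + 11:00 = 11:05 AM on Aug 13.

11:05 AM on August 13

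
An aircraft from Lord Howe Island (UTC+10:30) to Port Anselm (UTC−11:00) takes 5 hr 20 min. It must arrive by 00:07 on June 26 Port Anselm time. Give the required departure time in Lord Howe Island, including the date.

Target arrival in UTC: 00:07 + 11:00 = 11:07 on Jun 26.
Subtract 5 hours and 20 minutes → departure 05:47 UTC on Jun 26.
Lord Howe Island is UTC+10:30: 05:47 + 10:30 = 16:17 on Jun 26.

16:17 on June 26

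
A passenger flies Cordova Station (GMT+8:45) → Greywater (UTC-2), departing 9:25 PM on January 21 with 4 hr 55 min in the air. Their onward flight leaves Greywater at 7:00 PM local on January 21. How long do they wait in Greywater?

3 hours 25 minutes

Convert departure to UTC: 9:25 PM − 8:45 = 12:40 PM UTC on Jan 21.
Add 4 hours and 55 minutes flight time → 5:35 PM UTC.
Greywater is UTC−2:00, so local arrival = 5:35 PM − 2:00 = 3:35 PM on Jan 21.
Layover = 7:00 PM − 3:35 PM = 3 hours 25 minutes.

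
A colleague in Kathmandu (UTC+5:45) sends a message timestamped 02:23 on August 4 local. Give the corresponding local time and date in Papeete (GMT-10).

10:38 on Aug 3

In UTC: 02:23 − 5:45 = 20:38 on Aug 3.
Papeete is UTC−10:00: 20:38 − 10:00 = 10:38 on Aug 3.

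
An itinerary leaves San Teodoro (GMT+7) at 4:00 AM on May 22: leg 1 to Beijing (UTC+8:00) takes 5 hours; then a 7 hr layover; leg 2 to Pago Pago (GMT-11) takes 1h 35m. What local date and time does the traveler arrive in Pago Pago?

Convert departure to UTC: 4:00 AM − 7:00 = 9:00 PM UTC on May 21.
Add 5 hours leg 1 → 2:00 AM UTC (May 22).
Add 7 hours layover in Beijing → 9:00 AM UTC.
Add 1 hour and 35 minutes leg 2 → 10:35 AM UTC.
Pago Pago is UTC−11:00, so local arrival = 10:35 AM − 11:00 = 11:35 PM on May 21.

11:35 PM on May 21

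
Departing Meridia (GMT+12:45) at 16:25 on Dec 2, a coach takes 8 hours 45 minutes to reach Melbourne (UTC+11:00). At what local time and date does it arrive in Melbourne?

Convert departure to UTC: 16:25 − 12:45 = 03:40 UTC on Dec 2.
Add 8 hours and 45 minutes travel time → 12:25 UTC.
Melbourne is UTC+11:00, so local arrival = 12:25 + 11:00 = 23:25 on Dec 2.

23:25 on December 2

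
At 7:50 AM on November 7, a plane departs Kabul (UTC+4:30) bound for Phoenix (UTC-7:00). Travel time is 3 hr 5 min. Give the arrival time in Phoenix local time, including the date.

Convert departure to UTC: 7:50 AM − 4:30 = 3:20 AM UTC on Nov 7.
Add 3 hours 5 minutes travel time → 6:25 AM UTC.
Phoenix is UTC−7:00, so local arrival = 6:25 AM − 7:00 = 11:25 PM on Nov 6.

11:25 PM on November 6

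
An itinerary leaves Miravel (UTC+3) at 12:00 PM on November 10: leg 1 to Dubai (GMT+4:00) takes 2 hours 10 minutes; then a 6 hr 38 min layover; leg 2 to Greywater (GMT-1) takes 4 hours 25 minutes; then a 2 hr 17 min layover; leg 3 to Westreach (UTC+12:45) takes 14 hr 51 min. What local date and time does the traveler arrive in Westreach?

Convert departure to UTC: 12:00 PM − 3:00 = 9:00 AM UTC on Nov 10.
Add 2 hours and 10 minutes leg 1 → 11:10 AM UTC.
Add 6 hours and 38 minutes layover in Dubai → 5:48 PM UTC.
Add 4 hours 25 minutes leg 2 → 10:13 PM UTC.
Add 2 hours and 17 minutes layover in Greywater → 12:30 AM UTC (Nov 11).
Add 14 hours 51 minutes leg 3 → 3:21 PM UTC.
Westreach is UTC+12:45, so local arrival = 3:21 PM + 12:45 = 4:06 AM on Nov 12.

4:06 AM on November 12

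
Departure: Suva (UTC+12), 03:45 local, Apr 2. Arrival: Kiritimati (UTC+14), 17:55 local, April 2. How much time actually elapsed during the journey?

12 hours 10 minutes

Departure in UTC: 03:45 − 12:00 = 15:45 on Apr 1.
Arrival in UTC: 17:55 − 14:00 = 03:55 on Apr 2.
Elapsed = 03:55 − 15:45 (+1 day) = 12 hours 10 minutes.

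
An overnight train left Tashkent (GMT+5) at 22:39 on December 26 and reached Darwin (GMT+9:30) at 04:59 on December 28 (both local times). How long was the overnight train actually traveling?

Darwin is 4:30 ahead of Tashkent.
Clock-face elapsed time (ignoring zones) is 30 hours 20 minutes.
Actual elapsed = 30 hours 20 minutes − 4:30 = 25 hours 50 minutes.

25 hours 50 minutes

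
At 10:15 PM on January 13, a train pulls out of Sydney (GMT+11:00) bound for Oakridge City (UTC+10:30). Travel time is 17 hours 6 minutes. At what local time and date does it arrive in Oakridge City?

Convert departure to UTC: 10:15 PM − 11:00 = 11:15 AM UTC on Jan 13.
Add 17 hours 6 minutes travel time → 4:21 AM UTC (Jan 14).
Oakridge City is UTC+10:30, so local arrival = 4:21 AM + 10:30 = 2:51 PM on Jan 14.

2:51 PM on January 14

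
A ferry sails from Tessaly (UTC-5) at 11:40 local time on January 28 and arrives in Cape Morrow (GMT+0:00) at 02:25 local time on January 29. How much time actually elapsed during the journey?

9 hours 45 minutes

Departure in UTC: 11:40 + 5:00 = 16:40 on Jan 28.
Arrival is already UTC: 02:25 on Jan 29.
Elapsed = 02:25 − 16:40 (+1 day) = 9 hours 45 minutes.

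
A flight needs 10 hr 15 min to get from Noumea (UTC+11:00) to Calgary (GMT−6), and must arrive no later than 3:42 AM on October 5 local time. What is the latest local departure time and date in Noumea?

10:27 AM on Oct 5

Target arrival in UTC: 3:42 AM + 6:00 = 9:42 AM on Oct 5.
Subtract 10 hours and 15 minutes → departure 11:27 PM UTC on Oct 4.
Noumea is UTC+11:00: 11:27 PM + 11:00 = 10:27 AM on Oct 5.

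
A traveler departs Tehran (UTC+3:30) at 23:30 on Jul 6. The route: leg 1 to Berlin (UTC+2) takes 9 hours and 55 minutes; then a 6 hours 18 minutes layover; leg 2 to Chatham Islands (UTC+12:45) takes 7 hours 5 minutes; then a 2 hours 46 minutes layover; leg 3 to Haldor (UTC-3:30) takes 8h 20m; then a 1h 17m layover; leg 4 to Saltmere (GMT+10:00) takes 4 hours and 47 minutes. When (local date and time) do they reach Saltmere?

22:28 on July 8

Convert departure to UTC: 23:30 − 3:30 = 20:00 UTC on Jul 6.
Add 9 hours 55 minutes leg 1 → 05:55 UTC (Jul 7).
Add 6 hours 18 minutes layover in Berlin → 12:13 UTC.
Add 7 hours 5 minutes leg 2 → 19:18 UTC.
Add 2 hours 46 minutes layover in Chatham Islands → 22:04 UTC.
Add 8 hours 20 minutes leg 3 → 06:24 UTC (Jul 8).
Add 1 hour 17 minutes layover in Haldor → 07:41 UTC.
Add 4 hours and 47 minutes leg 4 → 12:28 UTC.
Saltmere is UTC+10:00, so local arrival = 12:28 + 10:00 = 22:28 on Jul 8.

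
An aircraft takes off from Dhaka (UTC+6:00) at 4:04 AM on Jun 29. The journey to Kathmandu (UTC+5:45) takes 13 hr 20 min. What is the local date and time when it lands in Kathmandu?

Convert departure to UTC: 4:04 AM − 6:00 = 10:04 PM UTC on Jun 28.
Add 13 hours and 20 minutes travel time → 11:24 AM UTC (Jun 29).
Kathmandu is UTC+5:45, so local arrival = 11:24 AM + 5:45 = 5:09 PM on Jun 29.

5:09 PM on June 29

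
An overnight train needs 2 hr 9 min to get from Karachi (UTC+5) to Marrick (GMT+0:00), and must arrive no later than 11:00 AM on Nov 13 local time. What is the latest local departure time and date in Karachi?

Target arrival is already UTC: 11:00 AM on Nov 13.
Subtract 2 hours 9 minutes → departure 8:51 AM UTC on Nov 13.
Karachi is UTC+5:00: 8:51 AM + 5:00 = 1:51 PM on Nov 13.

1:51 PM on November 13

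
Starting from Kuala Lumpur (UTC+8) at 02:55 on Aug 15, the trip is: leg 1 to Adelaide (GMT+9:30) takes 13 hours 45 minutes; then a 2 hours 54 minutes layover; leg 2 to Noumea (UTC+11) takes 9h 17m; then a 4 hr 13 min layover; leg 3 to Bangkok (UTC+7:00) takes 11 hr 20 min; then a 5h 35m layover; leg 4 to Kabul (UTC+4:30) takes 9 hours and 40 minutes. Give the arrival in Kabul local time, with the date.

Convert departure to UTC: 02:55 − 8:00 = 18:55 UTC on Aug 14.
Add 13 hours and 45 minutes leg 1 → 08:40 UTC (Aug 15).
Add 2 hours and 54 minutes layover in Adelaide → 11:34 UTC.
Add 9 hours 17 minutes leg 2 → 20:51 UTC.
Add 4 hours 13 minutes layover in Noumea → 01:04 UTC (Aug 16).
Add 11 hours and 20 minutes leg 3 → 12:24 UTC.
Add 5 hours 35 minutes layover in Bangkok → 17:59 UTC.
Add 9 hours and 40 minutes leg 4 → 03:39 UTC (Aug 17).
Kabul is UTC+4:30, so local arrival = 03:39 + 4:30 = 08:09 on Aug 17.

08:09 on Aug 17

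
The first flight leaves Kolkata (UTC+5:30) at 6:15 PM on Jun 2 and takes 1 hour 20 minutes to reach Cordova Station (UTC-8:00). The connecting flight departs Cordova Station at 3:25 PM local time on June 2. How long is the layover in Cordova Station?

Convert departure to UTC: 6:15 PM − 5:30 = 12:45 PM UTC on Jun 2.
Add 1 hour 20 minutes flight time → 2:05 PM UTC.
Cordova Station is UTC−8:00, so local arrival = 2:05 PM − 8:00 = 6:05 AM on Jun 2.
Layover = 3:25 PM − 6:05 AM = 9 hours 20 minutes.

9 hours 20 minutes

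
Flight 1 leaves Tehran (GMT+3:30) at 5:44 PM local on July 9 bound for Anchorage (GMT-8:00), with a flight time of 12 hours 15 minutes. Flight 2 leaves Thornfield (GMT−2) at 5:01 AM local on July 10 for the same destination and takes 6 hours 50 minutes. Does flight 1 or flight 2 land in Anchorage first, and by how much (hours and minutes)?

the first, by 11 hours 22 minutes

Flight 1 in UTC: 5:44 PM − 3:30 = 2:14 PM on Jul 9.
+12 hours 15 minutes → arrive 2:29 AM UTC on Jul 10.
Flight 2 in UTC: 5:01 AM + 2:00 = 7:01 AM on Jul 10.
+6 hours 50 minutes → arrive 1:51 PM UTC on Jul 10.
Flight 1 lands earlier by 11 hours 22 minutes.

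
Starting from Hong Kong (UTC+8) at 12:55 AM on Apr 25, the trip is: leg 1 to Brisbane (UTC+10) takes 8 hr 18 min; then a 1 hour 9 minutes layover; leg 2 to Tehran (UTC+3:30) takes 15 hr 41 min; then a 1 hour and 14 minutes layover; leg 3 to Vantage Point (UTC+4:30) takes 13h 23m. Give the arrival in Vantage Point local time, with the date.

1:10 PM on April 26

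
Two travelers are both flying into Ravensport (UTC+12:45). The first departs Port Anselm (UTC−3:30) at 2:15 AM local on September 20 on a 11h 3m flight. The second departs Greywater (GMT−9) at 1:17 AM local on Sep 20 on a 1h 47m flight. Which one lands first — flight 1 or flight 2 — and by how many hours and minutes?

the second, by 4 hours 44 minutes

Flight 1 in UTC: 2:15 AM + 3:30 = 5:45 AM on Sep 20.
+11 hours and 3 minutes → arrive 4:48 PM UTC on Sep 20.
Flight 2 in UTC: 1:17 AM + 9:00 = 10:17 AM on Sep 20.
+1 hour 47 minutes → arrive 12:04 PM UTC on Sep 20.
Flight 2 lands earlier by 4 hours 44 minutes.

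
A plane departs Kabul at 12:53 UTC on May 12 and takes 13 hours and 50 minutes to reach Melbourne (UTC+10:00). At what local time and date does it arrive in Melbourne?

Departure is given in UTC: 12:53 on May 12.
Add 13 hours 50 minutes → 02:43 UTC (May 13).
Melbourne is UTC+10:00: 02:43 + 10:00 = 12:43 on May 13.

12:43 on May 13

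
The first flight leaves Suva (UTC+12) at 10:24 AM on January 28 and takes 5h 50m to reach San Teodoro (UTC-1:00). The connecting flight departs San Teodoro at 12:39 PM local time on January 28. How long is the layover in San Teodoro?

Convert departure to UTC: 10:24 AM − 12:00 = 10:24 PM UTC on Jan 27.
Add 5 hours and 50 minutes flight time → 4:14 AM UTC (Jan 28).
San Teodoro is UTC−1:00, so local arrival = 4:14 AM − 1:00 = 3:14 AM on Jan 28.
Layover = 12:39 PM − 3:14 AM = 9 hours 25 minutes.

9 hours 25 minutes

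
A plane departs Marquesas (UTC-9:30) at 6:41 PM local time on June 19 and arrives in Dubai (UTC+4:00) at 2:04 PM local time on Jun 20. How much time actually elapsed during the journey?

Dubai is 13:30 ahead of Marquesas.
Clock-face elapsed time (ignoring zones) is 19 hours 23 minutes.
Actual elapsed = 19 hours 23 minutes − 13:30 = 5 hours 53 minutes.

5 hours 53 minutes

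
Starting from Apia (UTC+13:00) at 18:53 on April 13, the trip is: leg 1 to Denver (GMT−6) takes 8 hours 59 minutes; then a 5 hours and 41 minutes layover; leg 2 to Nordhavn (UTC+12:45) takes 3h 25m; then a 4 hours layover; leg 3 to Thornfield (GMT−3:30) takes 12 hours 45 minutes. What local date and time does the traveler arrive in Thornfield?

Convert departure to UTC: 18:53 − 13:00 = 05:53 UTC on Apr 13.
Add 8 hours and 59 minutes leg 1 → 14:52 UTC.
Add 5 hours 41 minutes layover in Denver → 20:33 UTC.
Add 3 hours and 25 minutes leg 2 → 23:58 UTC.
Add 4 hours layover in Nordhavn → 03:58 UTC (Apr 14).
Add 12 hours and 45 minutes leg 3 → 16:43 UTC.
Thornfield is UTC−3:30, so local arrival = 16:43 − 3:30 = 13:13 on Apr 14.

13:13 on Apr 14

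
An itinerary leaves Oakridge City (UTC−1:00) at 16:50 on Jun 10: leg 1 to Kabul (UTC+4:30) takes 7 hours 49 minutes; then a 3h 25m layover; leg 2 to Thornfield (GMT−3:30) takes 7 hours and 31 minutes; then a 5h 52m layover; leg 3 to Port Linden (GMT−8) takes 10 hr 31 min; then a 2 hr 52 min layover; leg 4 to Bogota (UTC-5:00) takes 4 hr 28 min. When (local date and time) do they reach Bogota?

07:18 on June 12

Convert departure to UTC: 16:50 + 1:00 = 17:50 UTC on Jun 10.
Add 7 hours and 49 minutes leg 1 → 01:39 UTC (Jun 11).
Add 3 hours and 25 minutes layover in Kabul → 05:04 UTC.
Add 7 hours and 31 minutes leg 2 → 12:35 UTC.
Add 5 hours 52 minutes layover in Thornfield → 18:27 UTC.
Add 10 hours 31 minutes leg 3 → 04:58 UTC (Jun 12).
Add 2 hours and 52 minutes layover in Port Linden → 07:50 UTC.
Add 4 hours 28 minutes leg 4 → 12:18 UTC.
Bogota is UTC−5:00, so local arrival = 12:18 − 5:00 = 07:18 on Jun 12.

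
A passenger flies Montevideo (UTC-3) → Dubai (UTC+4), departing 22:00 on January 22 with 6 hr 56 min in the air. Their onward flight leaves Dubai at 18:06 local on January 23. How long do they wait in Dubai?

Convert departure to UTC: 22:00 + 3:00 = 01:00 UTC on Jan 23.
Add 6 hours 56 minutes flight time → 07:56 UTC.
Dubai is UTC+4:00, so local arrival = 07:56 + 4:00 = 11:56 on Jan 23.
Layover = 18:06 − 11:56 = 6 hours 10 minutes.

6 hours 10 minutes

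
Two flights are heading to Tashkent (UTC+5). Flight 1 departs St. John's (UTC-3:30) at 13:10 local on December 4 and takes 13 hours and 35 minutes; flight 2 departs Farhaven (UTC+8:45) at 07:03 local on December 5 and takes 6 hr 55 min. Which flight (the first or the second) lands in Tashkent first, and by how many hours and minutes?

Flight 1 in UTC: 13:10 + 3:30 = 16:40 on Dec 4.
+13 hours and 35 minutes → arrive 06:15 UTC on Dec 5.
Flight 2 in UTC: 07:03 − 8:45 = 22:18 on Dec 4.
+6 hours and 55 minutes → arrive 05:13 UTC on Dec 5.
Flight 2 lands earlier by 1 hour 2 minutes.

the second, by 1 hour 2 minutes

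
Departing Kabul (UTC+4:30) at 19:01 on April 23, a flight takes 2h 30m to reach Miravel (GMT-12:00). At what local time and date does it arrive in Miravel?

05:01 on Apr 23

Convert departure to UTC: 19:01 − 4:30 = 14:31 UTC on Apr 23.
Add 2 hours and 30 minutes travel time → 17:01 UTC.
Miravel is UTC−12:00, so local arrival = 17:01 − 12:00 = 05:01 on Apr 23.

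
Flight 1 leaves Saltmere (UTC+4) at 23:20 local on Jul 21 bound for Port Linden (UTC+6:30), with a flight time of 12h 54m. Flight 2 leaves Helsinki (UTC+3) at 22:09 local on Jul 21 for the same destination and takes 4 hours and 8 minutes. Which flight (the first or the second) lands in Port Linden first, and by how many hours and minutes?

the second, by 8 hours 57 minutes

Flight 1 in UTC: 23:20 − 4:00 = 19:20 on Jul 21.
+12 hours and 54 minutes → arrive 08:14 UTC on Jul 22.
Flight 2 in UTC: 22:09 − 3:00 = 19:09 on Jul 21.
+4 hours and 8 minutes → arrive 23:17 UTC on Jul 21.
Flight 2 lands earlier by 8 hours 57 minutes.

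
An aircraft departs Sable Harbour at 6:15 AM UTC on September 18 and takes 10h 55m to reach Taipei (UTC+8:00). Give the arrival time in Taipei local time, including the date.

Departure is given in UTC: 6:15 AM on Sep 18.
Add 10 hours 55 minutes → 5:10 PM UTC.
Taipei is UTC+8:00: 5:10 PM + 8:00 = 1:10 AM on Sep 19.

1:10 AM on Sep 19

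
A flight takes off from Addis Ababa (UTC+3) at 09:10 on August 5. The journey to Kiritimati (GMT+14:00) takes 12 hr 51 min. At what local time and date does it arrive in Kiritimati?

09:01 on Aug 6

Convert departure to UTC: 09:10 − 3:00 = 06:10 UTC on Aug 5.
Add 12 hours and 51 minutes travel time → 19:01 UTC.
Kiritimati is UTC+14:00, so local arrival = 19:01 + 14:00 = 09:01 on Aug 6.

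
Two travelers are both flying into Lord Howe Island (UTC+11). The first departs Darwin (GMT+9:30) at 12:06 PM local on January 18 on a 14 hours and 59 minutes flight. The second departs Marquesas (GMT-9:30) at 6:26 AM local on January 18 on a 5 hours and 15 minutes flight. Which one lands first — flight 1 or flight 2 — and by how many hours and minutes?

the first, by 3 hours 36 minutes

Flight 1 in UTC: 12:06 PM − 9:30 = 2:36 AM on Jan 18.
+14 hours and 59 minutes → arrive 5:35 PM UTC on Jan 18.
Flight 2 in UTC: 6:26 AM + 9:30 = 3:56 PM on Jan 18.
+5 hours 15 minutes → arrive 9:11 PM UTC on Jan 18.
Flight 1 lands earlier by 3 hours 36 minutes.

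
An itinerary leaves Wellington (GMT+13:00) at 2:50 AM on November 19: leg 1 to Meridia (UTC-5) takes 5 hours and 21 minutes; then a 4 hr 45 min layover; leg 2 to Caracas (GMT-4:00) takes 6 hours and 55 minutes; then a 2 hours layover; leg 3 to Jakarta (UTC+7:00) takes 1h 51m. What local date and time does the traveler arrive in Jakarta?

Convert departure to UTC: 2:50 AM − 13:00 = 1:50 PM UTC on Nov 18.
Add 5 hours 21 minutes leg 1 → 7:11 PM UTC.
Add 4 hours and 45 minutes layover in Meridia → 11:56 PM UTC.
Add 6 hours and 55 minutes leg 2 → 6:51 AM UTC (Nov 19).
Add 2 hours layover in Caracas → 8:51 AM UTC.
Add 1 hour 51 minutes leg 3 → 10:42 AM UTC.
Jakarta is UTC+7:00, so local arrival = 10:42 AM + 7:00 = 5:42 PM on Nov 19.

5:42 PM on November 19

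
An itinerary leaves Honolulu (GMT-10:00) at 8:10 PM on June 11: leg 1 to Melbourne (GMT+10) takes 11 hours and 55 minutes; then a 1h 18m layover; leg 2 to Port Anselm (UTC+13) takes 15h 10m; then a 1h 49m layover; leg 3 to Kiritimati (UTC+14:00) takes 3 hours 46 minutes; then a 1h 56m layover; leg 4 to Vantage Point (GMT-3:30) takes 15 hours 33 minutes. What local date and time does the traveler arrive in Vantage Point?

6:07 AM on Jun 14

Convert departure to UTC: 8:10 PM + 10:00 = 6:10 AM UTC on Jun 12.
Add 11 hours 55 minutes leg 1 → 6:05 PM UTC.
Add 1 hour 18 minutes layover in Melbourne → 7:23 PM UTC.
Add 15 hours and 10 minutes leg 2 → 10:33 AM UTC (Jun 13).
Add 1 hour and 49 minutes layover in Port Anselm → 12:22 PM UTC.
Add 3 hours 46 minutes leg 3 → 4:08 PM UTC.
Add 1 hour 56 minutes layover in Kiritimati → 6:04 PM UTC.
Add 15 hours 33 minutes leg 4 → 9:37 AM UTC (Jun 14).
Vantage Point is UTC−3:30, so local arrival = 9:37 AM − 3:30 = 6:07 AM on Jun 14.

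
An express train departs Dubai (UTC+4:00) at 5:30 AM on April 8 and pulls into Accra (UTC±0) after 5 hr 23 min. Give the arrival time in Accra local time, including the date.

6:53 AM on April 8

Accra is 4:00 behind Dubai.
After 5 hours 23 minutes it is 10:53 AM in Dubai.
Shift by the zone difference: 10:53 AM − 4:00 = 6:53 AM on Apr 8 in Accra.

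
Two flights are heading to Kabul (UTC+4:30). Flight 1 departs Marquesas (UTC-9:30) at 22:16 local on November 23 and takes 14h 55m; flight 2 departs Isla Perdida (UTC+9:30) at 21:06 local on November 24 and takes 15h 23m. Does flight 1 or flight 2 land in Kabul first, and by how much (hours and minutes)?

Flight 1 in UTC: 22:16 + 9:30 = 07:46 on Nov 24.
+14 hours and 55 minutes → arrive 22:41 UTC on Nov 24.
Flight 2 in UTC: 21:06 − 9:30 = 11:36 on Nov 24.
+15 hours and 23 minutes → arrive 02:59 UTC on Nov 25.
Flight 1 lands earlier by 4 hours 18 minutes.

the first, by 4 hours 18 minutes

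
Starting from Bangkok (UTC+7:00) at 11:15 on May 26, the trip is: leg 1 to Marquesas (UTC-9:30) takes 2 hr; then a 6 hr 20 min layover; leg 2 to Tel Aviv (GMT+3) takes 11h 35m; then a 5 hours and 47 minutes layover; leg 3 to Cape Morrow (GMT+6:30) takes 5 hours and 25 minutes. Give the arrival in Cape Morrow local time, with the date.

17:52 on May 27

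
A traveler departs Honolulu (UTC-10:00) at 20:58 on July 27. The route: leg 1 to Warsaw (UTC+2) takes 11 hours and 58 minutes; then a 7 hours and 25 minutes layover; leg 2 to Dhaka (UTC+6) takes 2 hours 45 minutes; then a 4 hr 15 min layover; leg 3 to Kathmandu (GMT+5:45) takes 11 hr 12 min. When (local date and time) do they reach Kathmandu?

Convert departure to UTC: 20:58 + 10:00 = 06:58 UTC on Jul 28.
Add 11 hours 58 minutes leg 1 → 18:56 UTC.
Add 7 hours 25 minutes layover in Warsaw → 02:21 UTC (Jul 29).
Add 2 hours and 45 minutes leg 2 → 05:06 UTC.
Add 4 hours and 15 minutes layover in Dhaka → 09:21 UTC.
Add 11 hours and 12 minutes leg 3 → 20:33 UTC.
Kathmandu is UTC+5:45, so local arrival = 20:33 + 5:45 = 02:18 on Jul 30.

02:18 on Jul 30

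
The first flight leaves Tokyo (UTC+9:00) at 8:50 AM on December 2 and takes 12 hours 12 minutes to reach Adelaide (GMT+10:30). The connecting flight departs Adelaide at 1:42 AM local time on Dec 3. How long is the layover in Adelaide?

Convert departure to UTC: 8:50 AM − 9:00 = 11:50 PM UTC on Dec 1.
Add 12 hours and 12 minutes flight time → 12:02 PM UTC (Dec 2).
Adelaide is UTC+10:30, so local arrival = 12:02 PM + 10:30 = 10:32 PM on Dec 2.
Layover = 1:42 AM − 10:32 PM (+1 day) = 3 hours 10 minutes.

3 hours 10 minutes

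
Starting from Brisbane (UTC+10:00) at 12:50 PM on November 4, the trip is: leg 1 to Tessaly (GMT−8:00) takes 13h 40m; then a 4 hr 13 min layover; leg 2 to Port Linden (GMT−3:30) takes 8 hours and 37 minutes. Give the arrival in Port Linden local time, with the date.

1:50 AM on Nov 5

Convert departure to UTC: 12:50 PM − 10:00 = 2:50 AM UTC on Nov 4.
Add 13 hours and 40 minutes leg 1 → 4:30 PM UTC.
Add 4 hours 13 minutes layover in Tessaly → 8:43 PM UTC.
Add 8 hours and 37 minutes leg 2 → 5:20 AM UTC (Nov 5).
Port Linden is UTC−3:30, so local arrival = 5:20 AM − 3:30 = 1:50 AM on Nov 5.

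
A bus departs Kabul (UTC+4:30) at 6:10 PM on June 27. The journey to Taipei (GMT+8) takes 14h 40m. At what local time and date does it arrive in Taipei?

12:20 PM on Jun 28

Taipei is 3:30 ahead of Kabul.
After 14 hours 40 minutes it is 8:50 AM (Jun 28) in Kabul.
Shift by the zone difference: 8:50 AM + 3:30 = 12:20 PM on Jun 28 in Taipei.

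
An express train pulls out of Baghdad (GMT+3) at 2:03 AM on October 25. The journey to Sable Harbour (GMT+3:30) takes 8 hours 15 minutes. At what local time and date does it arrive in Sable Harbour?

Sable Harbour is 0:30 ahead of Baghdad.
After 8 hours and 15 minutes it is 10:18 AM in Baghdad.
Shift by the zone difference: 10:18 AM + 0:30 = 10:48 AM on Oct 25 in Sable Harbour.

10:48 AM on October 25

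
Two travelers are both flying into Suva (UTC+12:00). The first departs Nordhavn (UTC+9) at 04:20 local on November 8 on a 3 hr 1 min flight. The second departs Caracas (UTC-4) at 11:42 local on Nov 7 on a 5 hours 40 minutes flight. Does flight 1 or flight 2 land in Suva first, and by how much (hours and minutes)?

Flight 1 in UTC: 04:20 − 9:00 = 19:20 on Nov 7.
+3 hours 1 minute → arrive 22:21 UTC on Nov 7.
Flight 2 in UTC: 11:42 + 4:00 = 15:42 on Nov 7.
+5 hours and 40 minutes → arrive 21:22 UTC on Nov 7.
Flight 2 lands earlier by 59 minutes.

the second, by 59 minutes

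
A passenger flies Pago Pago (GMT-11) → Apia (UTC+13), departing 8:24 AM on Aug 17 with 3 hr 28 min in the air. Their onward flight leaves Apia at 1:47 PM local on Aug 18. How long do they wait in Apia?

Convert departure to UTC: 8:24 AM + 11:00 = 7:24 PM UTC on Aug 17.
Add 3 hours and 28 minutes flight time → 10:52 PM UTC.
Apia is UTC+13:00, so local arrival = 10:52 PM + 13:00 = 11:52 AM on Aug 18.
Layover = 1:47 PM − 11:52 AM = 1 hour 55 minutes.

1 hour 55 minutes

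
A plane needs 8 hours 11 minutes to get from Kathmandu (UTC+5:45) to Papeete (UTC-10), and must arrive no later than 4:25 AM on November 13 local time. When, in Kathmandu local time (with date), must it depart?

11:59 AM on November 13

Target arrival in UTC: 4:25 AM + 10:00 = 2:25 PM on Nov 13.
Subtract 8 hours 11 minutes → departure 6:14 AM UTC on Nov 13.
Kathmandu is UTC+5:45: 6:14 AM + 5:45 = 11:59 AM on Nov 13.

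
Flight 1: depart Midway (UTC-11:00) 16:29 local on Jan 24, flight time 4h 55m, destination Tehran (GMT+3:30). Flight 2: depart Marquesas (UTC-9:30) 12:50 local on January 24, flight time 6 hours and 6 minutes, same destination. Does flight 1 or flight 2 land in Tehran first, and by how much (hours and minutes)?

the second, by 3 hours 58 minutes

Flight 1 in UTC: 16:29 + 11:00 = 03:29 on Jan 25.
+4 hours and 55 minutes → arrive 08:24 UTC on Jan 25.
Flight 2 in UTC: 12:50 + 9:30 = 22:20 on Jan 24.
+6 hours 6 minutes → arrive 04:26 UTC on Jan 25.
Flight 2 lands earlier by 3 hours 58 minutes.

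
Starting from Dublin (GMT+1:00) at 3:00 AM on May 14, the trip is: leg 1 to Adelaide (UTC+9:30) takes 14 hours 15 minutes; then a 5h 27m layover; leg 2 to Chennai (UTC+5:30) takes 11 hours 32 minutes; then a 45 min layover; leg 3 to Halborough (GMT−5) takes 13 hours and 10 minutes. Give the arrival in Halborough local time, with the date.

Convert departure to UTC: 3:00 AM − 1:00 = 2:00 AM UTC on May 14.
Add 14 hours 15 minutes leg 1 → 4:15 PM UTC.
Add 5 hours and 27 minutes layover in Adelaide → 9:42 PM UTC.
Add 11 hours and 32 minutes leg 2 → 9:14 AM UTC (May 15).
Add 45 minutes layover in Chennai → 9:59 AM UTC.
Add 13 hours 10 minutes leg 3 → 11:09 PM UTC.
Halborough is UTC−5:00, so local arrival = 11:09 PM − 5:00 = 6:09 PM on May 15.

6:09 PM on May 15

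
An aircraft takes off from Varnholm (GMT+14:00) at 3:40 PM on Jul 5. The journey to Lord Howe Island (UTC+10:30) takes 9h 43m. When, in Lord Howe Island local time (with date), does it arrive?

9:53 PM on July 5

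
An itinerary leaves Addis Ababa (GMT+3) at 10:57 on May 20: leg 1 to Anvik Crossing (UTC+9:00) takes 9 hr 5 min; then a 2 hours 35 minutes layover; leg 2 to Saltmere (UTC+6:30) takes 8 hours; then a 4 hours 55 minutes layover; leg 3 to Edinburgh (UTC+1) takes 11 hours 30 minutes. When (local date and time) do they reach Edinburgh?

Convert departure to UTC: 10:57 − 3:00 = 07:57 UTC on May 20.
Add 9 hours 5 minutes leg 1 → 17:02 UTC.
Add 2 hours 35 minutes layover in Anvik Crossing → 19:37 UTC.
Add 8 hours leg 2 → 03:37 UTC (May 21).
Add 4 hours and 55 minutes layover in Saltmere → 08:32 UTC.
Add 11 hours 30 minutes leg 3 → 20:02 UTC.
Edinburgh is UTC+1:00, so local arrival = 20:02 + 1:00 = 21:02 on May 21.

21:02 on May 21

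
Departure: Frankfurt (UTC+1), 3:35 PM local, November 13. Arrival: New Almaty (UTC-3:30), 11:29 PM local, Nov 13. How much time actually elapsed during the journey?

12 hours 24 minutes

Departure in UTC: 3:35 PM − 1:00 = 2:35 PM on Nov 13.
Arrival in UTC: 11:29 PM + 3:30 = 2:59 AM on Nov 14.
Elapsed = 2:59 AM − 2:35 PM (+1 day) = 12 hours 24 minutes.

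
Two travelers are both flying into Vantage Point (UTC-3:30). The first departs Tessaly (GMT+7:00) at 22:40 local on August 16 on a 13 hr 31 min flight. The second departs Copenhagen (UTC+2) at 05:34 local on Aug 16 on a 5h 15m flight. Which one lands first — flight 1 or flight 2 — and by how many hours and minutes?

the second, by 20 hours 22 minutes

Flight 1 in UTC: 22:40 − 7:00 = 15:40 on Aug 16.
+13 hours 31 minutes → arrive 05:11 UTC on Aug 17.
Flight 2 in UTC: 05:34 − 2:00 = 03:34 on Aug 16.
+5 hours 15 minutes → arrive 08:49 UTC on Aug 16.
Flight 2 lands earlier by 20 hours 22 minutes.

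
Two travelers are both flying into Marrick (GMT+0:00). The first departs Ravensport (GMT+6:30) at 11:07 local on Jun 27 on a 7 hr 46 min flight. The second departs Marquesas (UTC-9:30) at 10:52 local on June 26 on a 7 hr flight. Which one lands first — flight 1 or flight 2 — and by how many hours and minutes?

the second, by 9 hours 1 minute

Flight 1 in UTC: 11:07 − 6:30 = 04:37 on Jun 27.
+7 hours and 46 minutes → arrive 12:23 UTC on Jun 27.
Flight 2 in UTC: 10:52 + 9:30 = 20:22 on Jun 26.
+7 hours → arrive 03:22 UTC on Jun 27.
Flight 2 lands earlier by 9 hours 1 minute.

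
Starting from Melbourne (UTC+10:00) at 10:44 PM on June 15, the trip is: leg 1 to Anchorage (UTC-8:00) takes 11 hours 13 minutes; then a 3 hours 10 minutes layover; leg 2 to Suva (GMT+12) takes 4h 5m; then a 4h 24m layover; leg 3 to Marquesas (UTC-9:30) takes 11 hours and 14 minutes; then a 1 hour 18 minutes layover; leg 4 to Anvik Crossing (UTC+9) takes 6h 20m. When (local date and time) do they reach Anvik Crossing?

3:28 PM on June 17

Convert departure to UTC: 10:44 PM − 10:00 = 12:44 PM UTC on Jun 15.
Add 11 hours and 13 minutes leg 1 → 11:57 PM UTC.
Add 3 hours and 10 minutes layover in Anchorage → 3:07 AM UTC (Jun 16).
Add 4 hours and 5 minutes leg 2 → 7:12 AM UTC.
Add 4 hours and 24 minutes layover in Suva → 11:36 AM UTC.
Add 11 hours and 14 minutes leg 3 → 10:50 PM UTC.
Add 1 hour 18 minutes layover in Marquesas → 12:08 AM UTC (Jun 17).
Add 6 hours 20 minutes leg 4 → 6:28 AM UTC.
Anvik Crossing is UTC+9:00, so local arrival = 6:28 AM + 9:00 = 3:28 PM on Jun 17.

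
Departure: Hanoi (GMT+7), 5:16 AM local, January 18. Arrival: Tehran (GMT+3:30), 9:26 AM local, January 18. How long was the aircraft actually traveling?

7 hours 40 minutes

Tehran is 3:30 behind Hanoi.
Clock-face elapsed time (ignoring zones) is 4 hours 10 minutes.
Actual elapsed = 4 hours 10 minutes + 3:30 = 7 hours 40 minutes.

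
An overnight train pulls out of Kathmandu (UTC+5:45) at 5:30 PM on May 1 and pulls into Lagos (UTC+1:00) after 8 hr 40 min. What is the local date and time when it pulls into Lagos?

9:25 PM on May 1

Convert departure to UTC: 5:30 PM − 5:45 = 11:45 AM UTC on May 1.
Add 8 hours and 40 minutes travel time → 8:25 PM UTC.
Lagos is UTC+1:00, so local arrival = 8:25 PM + 1:00 = 9:25 PM on May 1.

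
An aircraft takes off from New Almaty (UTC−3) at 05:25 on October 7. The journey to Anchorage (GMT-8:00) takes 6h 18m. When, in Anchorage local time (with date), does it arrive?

06:43 on October 7

Convert departure to UTC: 05:25 + 3:00 = 08:25 UTC on Oct 7.
Add 6 hours 18 minutes travel time → 14:43 UTC.
Anchorage is UTC−8:00, so local arrival = 14:43 − 8:00 = 06:43 on Oct 7.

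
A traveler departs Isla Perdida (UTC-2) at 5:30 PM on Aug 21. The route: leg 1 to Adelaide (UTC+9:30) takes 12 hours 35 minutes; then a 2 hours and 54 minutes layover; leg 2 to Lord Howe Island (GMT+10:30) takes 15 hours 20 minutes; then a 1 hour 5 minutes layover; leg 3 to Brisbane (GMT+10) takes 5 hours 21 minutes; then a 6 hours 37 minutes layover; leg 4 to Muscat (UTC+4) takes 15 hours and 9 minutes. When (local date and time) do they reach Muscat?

10:31 AM on August 24

Convert departure to UTC: 5:30 PM + 2:00 = 7:30 PM UTC on Aug 21.
Add 12 hours 35 minutes leg 1 → 8:05 AM UTC (Aug 22).
Add 2 hours and 54 minutes layover in Adelaide → 10:59 AM UTC.
Add 15 hours 20 minutes leg 2 → 2:19 AM UTC (Aug 23).
Add 1 hour 5 minutes layover in Lord Howe Island → 3:24 AM UTC.
Add 5 hours 21 minutes leg 3 → 8:45 AM UTC.
Add 6 hours 37 minutes layover in Brisbane → 3:22 PM UTC.
Add 15 hours and 9 minutes leg 4 → 6:31 AM UTC (Aug 24).
Muscat is UTC+4:00, so local arrival = 6:31 AM + 4:00 = 10:31 AM on Aug 24.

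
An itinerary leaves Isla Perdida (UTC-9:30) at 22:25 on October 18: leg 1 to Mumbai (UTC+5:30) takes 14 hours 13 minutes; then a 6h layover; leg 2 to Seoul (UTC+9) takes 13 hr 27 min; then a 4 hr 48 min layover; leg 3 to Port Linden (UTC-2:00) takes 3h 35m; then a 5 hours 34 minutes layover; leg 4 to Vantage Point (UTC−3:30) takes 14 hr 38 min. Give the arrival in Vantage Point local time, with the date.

18:40 on October 21

Convert departure to UTC: 22:25 + 9:30 = 07:55 UTC on Oct 19.
Add 14 hours and 13 minutes leg 1 → 22:08 UTC.
Add 6 hours layover in Mumbai → 04:08 UTC (Oct 20).
Add 13 hours 27 minutes leg 2 → 17:35 UTC.
Add 4 hours 48 minutes layover in Seoul → 22:23 UTC.
Add 3 hours and 35 minutes leg 3 → 01:58 UTC (Oct 21).
Add 5 hours and 34 minutes layover in Port Linden → 07:32 UTC.
Add 14 hours and 38 minutes leg 4 → 22:10 UTC.
Vantage Point is UTC−3:30, so local arrival = 22:10 − 3:30 = 18:40 on Oct 21.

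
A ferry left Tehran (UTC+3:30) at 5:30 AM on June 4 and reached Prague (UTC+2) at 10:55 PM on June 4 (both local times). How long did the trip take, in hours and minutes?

18 hours 55 minutes

Departure in UTC: 5:30 AM − 3:30 = 2:00 AM on Jun 4.
Arrival in UTC: 10:55 PM − 2:00 = 8:55 PM on Jun 4.
Elapsed = 8:55 PM − 2:00 AM = 18 hours 55 minutes.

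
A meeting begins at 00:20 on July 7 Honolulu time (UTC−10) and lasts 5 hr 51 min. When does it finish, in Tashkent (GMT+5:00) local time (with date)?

21:11 on Jul 7

Convert start to UTC: 00:20 + 10:00 = 10:20 UTC on Jul 7.
Add 5 hours 51 minutes duration → 16:11 UTC.
Tashkent is UTC+5:00, so local end time = 16:11 + 5:00 = 21:11 on Jul 7.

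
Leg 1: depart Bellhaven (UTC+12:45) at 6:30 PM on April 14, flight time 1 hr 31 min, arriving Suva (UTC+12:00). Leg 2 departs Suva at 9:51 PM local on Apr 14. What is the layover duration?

Convert departure to UTC: 6:30 PM − 12:45 = 5:45 AM UTC on Apr 14.
Add 1 hour 31 minutes flight time → 7:16 AM UTC.
Suva is UTC+12:00, so local arrival = 7:16 AM + 12:00 = 7:16 PM on Apr 14.
Layover = 9:51 PM − 7:16 PM = 2 hours 35 minutes.

2 hours 35 minutes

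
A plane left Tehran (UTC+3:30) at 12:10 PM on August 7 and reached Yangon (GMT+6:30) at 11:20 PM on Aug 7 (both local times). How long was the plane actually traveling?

Departure in UTC: 12:10 PM − 3:30 = 8:40 AM on Aug 7.
Arrival in UTC: 11:20 PM − 6:30 = 4:50 PM on Aug 7.
Elapsed = 4:50 PM − 8:40 AM = 8 hours 10 minutes.

8 hours 10 minutes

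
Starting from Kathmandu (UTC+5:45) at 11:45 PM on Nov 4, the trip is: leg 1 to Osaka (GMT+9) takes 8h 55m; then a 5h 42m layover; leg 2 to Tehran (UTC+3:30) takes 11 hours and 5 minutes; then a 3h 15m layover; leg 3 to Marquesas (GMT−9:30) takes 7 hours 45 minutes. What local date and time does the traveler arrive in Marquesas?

9:12 PM on November 5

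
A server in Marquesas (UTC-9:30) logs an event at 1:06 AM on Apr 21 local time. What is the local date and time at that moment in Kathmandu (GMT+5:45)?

4:21 PM on April 21

Kathmandu is 15:15 ahead of Marquesas.
Shift by the zone difference: 1:06 AM + 15:15 = 4:21 PM on Apr 21 in Kathmandu.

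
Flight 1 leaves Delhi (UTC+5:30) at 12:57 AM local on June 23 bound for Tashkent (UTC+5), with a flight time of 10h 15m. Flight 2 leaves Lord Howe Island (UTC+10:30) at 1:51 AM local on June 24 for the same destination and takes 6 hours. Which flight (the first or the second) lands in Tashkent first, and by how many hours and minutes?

Flight 1 in UTC: 12:57 AM − 5:30 = 7:27 PM on Jun 22.
+10 hours 15 minutes → arrive 5:42 AM UTC on Jun 23.
Flight 2 in UTC: 1:51 AM − 10:30 = 3:21 PM on Jun 23.
+6 hours → arrive 9:21 PM UTC on Jun 23.
Flight 1 lands earlier by 15 hours 39 minutes.

the first, by 15 hours 39 minutes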